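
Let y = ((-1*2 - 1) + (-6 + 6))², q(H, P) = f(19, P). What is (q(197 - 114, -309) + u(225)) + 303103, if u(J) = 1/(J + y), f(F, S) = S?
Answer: 70853797/234 ≈ 3.0279e+5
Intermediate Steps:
q(H, P) = P
y = 9 (y = ((-2 - 1) + 0)² = (-3 + 0)² = (-3)² = 9)
u(J) = 1/(9 + J) (u(J) = 1/(J + 9) = 1/(9 + J))
(q(197 - 114, -309) + u(225)) + 303103 = (-309 + 1/(9 + 225)) + 303103 = (-309 + 1/234) + 303103 = -72305/234 + 303103 = 70853797/234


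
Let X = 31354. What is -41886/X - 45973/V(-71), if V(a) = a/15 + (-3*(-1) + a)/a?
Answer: 767481226062/63037217 ≈ 12175.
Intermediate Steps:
V(a) = a/15 + (3 + a)/a (V(a) = a*(1/15) + (3 + a)/a = a/15 + (3 + a)/a)
-41886/X - 45973/V(-71) = -41886/31354 - 45973/(1 + 3/(-71) + (1/15)*(-71)) = -41886*1/31354 - 45973/(1 + 3*(-1/71) - 71/15) = -20943/15677 - 45973/(1 - 3/71 - 71/15) = -20943/15677 - 45973/(-4021/1065) = -20943/15677 - 45973*(-1065/4021) = -20943/15677 + 48961245/4021 = 767481226062/63037217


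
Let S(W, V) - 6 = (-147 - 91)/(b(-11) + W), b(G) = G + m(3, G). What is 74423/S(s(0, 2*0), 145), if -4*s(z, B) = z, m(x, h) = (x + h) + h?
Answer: 58755/11 ≈ 5341.4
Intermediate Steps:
m(x, h) = x + 2*h (m(x, h) = (h + x) + h = x + 2*h)
s(z, B) = -z/4
b(G) = 3 + 3*G (b(G) = G + (3 + 2*G) = 3 + 3*G)
S(W, V) = 6 - 238/(-30 + W) (S(W, V) = 6 + (-147 - 91)/((3 + 3*(-11)) + W) = 6 - 238/((3 - 33) + W) = 6 - 238/(-30 + W))
74423/S(s(0, 2*0), 145) = 74423/((2*(-209 + 3*(-¼*0))/(-30 - ¼*0))) = 74423/((2*(-209 + 3*0)/(-30 + 0))) = 74423/((2*(-209 + 0)/(-30))) = 74423/((2*(-1/30)*(-209))) = 74423/(209/15) = 74423*(15/209) = 58755/11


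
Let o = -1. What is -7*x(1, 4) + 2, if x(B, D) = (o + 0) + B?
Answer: 2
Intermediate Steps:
x(B, D) = -1 + B (x(B, D) = (-1 + 0) + B = -1 + B)
-7*x(1, 4) + 2 = -7*(-1 + 1) + 2 = -7*0 + 2 = 0 + 2 = 2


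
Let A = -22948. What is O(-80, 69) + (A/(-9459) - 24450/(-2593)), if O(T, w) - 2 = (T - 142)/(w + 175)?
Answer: 38736874979/2992316814 ≈ 12.945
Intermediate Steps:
O(T, w) = 2 + (-142 + T)/(175 + w) (O(T, w) = 2 + (T - 142)/(w + 175) = 2 + (-142 + T)/(175 + w))
O(-80, 69) + (A/(-9459) - 24450/(-2593)) = (208 - 80 + 2*69)/(175 + 69) + (-22948/(-9459) - 24450/(-2593)) = (208 - 80 + 138)/244 + (-22948*(-1/9459) - 24450*(-1/2593)) = (1/244)*266 + (22948/9459 + 24450/2593) = 133/122 + 290776714/24527187 = 38736874979/2992316814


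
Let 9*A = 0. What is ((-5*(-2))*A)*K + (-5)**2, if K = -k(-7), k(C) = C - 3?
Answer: 25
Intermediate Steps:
A = 0 (A = (1/9)*0 = 0)
k(C) = -3 + C
K = 10 (K = -(-3 - 7) = -1*(-10) = 10)
((-5*(-2))*A)*K + (-5)**2 = (-5*(-2)*0)*10 + (-5)**2 = (10*0)*10 + 25 = 0*10 + 25 = 0 + 25 = 25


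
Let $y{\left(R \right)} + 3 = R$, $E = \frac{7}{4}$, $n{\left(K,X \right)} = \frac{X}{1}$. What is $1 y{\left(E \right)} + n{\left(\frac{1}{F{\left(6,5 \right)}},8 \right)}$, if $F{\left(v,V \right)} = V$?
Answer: $\frac{27}{4} \approx 6.75$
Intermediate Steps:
$n{\left(K,X \right)} = X$ ($n{\left(K,X \right)} = X 1 = X$)
$E = \frac{7}{4}$ ($E = 7 \cdot \frac{1}{4} = \frac{7}{4} \approx 1.75$)
$y{\left(R \right)} = -3 + R$
$1 y{\left(E \right)} + n{\left(\frac{1}{F{\left(6,5 \right)}},8 \right)} = 1 \left(-3 + \frac{7}{4}\right) + 8 = 1 \left(- \frac{5}{4}\right) + 8 = - \frac{5}{4} + 8 = \frac{27}{4}$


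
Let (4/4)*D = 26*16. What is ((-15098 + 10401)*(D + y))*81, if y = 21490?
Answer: -8334291042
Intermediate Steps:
D = 416 (D = 26*16 = 416)
((-15098 + 10401)*(D + y))*81 = ((-15098 + 10401)*(416 + 21490))*81 = -4697*21906*81 = -102892482*81 = -8334291042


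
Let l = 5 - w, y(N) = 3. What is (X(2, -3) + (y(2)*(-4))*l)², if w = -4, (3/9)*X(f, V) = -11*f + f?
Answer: 28224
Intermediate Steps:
X(f, V) = -30*f (X(f, V) = 3*(-11*f + f) = 3*(-10*f) = -30*f)
l = 9 (l = 5 - 1*(-4) = 5 + 4 = 9)
(X(2, -3) + (y(2)*(-4))*l)² = (-30*2 + (3*(-4))*9)² = (-60 - 12*9)² = (-60 - 108)² = (-168)² = 28224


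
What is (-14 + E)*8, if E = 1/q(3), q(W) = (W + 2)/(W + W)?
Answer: -512/5 ≈ -102.40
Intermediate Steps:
q(W) = (2 + W)/(2*W) (q(W) = (2 + W)/((2*W)) = (2 + W)*(1/(2*W)) = (2 + W)/(2*W))
E = 6/5 (E = 1/((½)*(2 + 3)/3) = 1/((½)*(⅓)*5) = 1/(⅚) = 6/5 ≈ 1.2000)
(-14 + E)*8 = (-14 + 6/5)*8 = -64/5*8 = -512/5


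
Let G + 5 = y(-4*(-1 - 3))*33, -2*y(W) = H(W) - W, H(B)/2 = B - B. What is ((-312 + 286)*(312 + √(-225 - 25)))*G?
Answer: -2101008 - 33670*I*√10 ≈ -2.101e+6 - 1.0647e+5*I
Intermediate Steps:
H(B) = 0 (H(B) = 2*(B - B) = 2*0 = 0)
y(W) = W/2 (y(W) = -(0 - W)/2 = -(-1)*W/2 = W/2)
G = 259 (G = -5 + ((-4*(-1 - 3))/2)*33 = -5 + ((-4*(-4))/2)*33 = -5 + ((½)*16)*33 = -5 + 8*33 = -5 + 264 = 259)
((-312 + 286)*(312 + √(-225 - 25)))*G = ((-312 + 286)*(312 + √(-225 - 25)))*259 = -26*(312 + √(-250))*259 = -26*(312 + 5*I*√10)*259 = (-8112 - 130*I*√10)*259 = -2101008 - 33670*I*√10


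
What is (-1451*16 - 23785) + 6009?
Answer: -40992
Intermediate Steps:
(-1451*16 - 23785) + 6009 = (-23216 - 23785) + 6009 = -47001 + 6009 = -40992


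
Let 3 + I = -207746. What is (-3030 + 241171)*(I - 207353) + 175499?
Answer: -98852629883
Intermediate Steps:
I = -207749 (I = -3 - 207746 = -207749)
(-3030 + 241171)*(I - 207353) + 175499 = (-3030 + 241171)*(-207749 - 207353) + 175499 = 238141*(-415102) + 175499 = -98852805382 + 175499 = -98852629883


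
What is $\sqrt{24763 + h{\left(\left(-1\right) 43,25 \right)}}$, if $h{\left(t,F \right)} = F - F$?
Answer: $\sqrt{24763} \approx 157.36$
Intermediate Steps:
$h{\left(t,F \right)} = 0$
$\sqrt{24763 + h{\left(\left(-1\right) 43,25 \right)}} = \sqrt{24763 + 0} = \sqrt{24763}$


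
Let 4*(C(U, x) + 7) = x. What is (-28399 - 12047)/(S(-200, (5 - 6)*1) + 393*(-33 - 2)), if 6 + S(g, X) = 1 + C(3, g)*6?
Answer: 20223/7051 ≈ 2.8681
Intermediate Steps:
C(U, x) = -7 + x/4
S(g, X) = -47 + 3*g/2 (S(g, X) = -6 + (1 + (-7 + g/4)*6) = -6 + (1 + (-42 + 3*g/2)) = -6 + (-41 + 3*g/2) = -47 + 3*g/2)
(-28399 - 12047)/(S(-200, (5 - 6)*1) + 393*(-33 - 2)) = (-28399 - 12047)/((-47 + (3/2)*(-200)) + 393*(-33 - 2)) = -40446/((-47 - 300) + 393*(-35)) = -40446/(-347 - 13755) = -40446/(-14102) = -40446*(-1/14102) = 20223/7051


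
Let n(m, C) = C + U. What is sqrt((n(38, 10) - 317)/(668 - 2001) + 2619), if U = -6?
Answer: 4*sqrt(290880595)/1333 ≈ 51.178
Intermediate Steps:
n(m, C) = -6 + C (n(m, C) = C - 6 = -6 + C)
sqrt((n(38, 10) - 317)/(668 - 2001) + 2619) = sqrt(((-6 + 10) - 317)/(668 - 2001) + 2619) = sqrt((4 - 317)/(-1333) + 2619) = sqrt(-313*(-1/1333) + 2619) = sqrt(313/1333 + 2619) = sqrt(3491440/1333) = 4*sqrt(290880595)/1333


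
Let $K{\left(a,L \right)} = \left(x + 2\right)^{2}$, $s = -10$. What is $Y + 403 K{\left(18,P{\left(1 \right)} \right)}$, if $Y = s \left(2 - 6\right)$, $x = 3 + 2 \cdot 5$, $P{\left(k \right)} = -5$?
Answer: $90715$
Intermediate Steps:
$x = 13$ ($x = 3 + 10 = 13$)
$K{\left(a,L \right)} = 225$ ($K{\left(a,L \right)} = \left(13 + 2\right)^{2} = 15^{2} = 225$)
$Y = 40$ ($Y = - 10 \left(2 - 6\right) = \left(-10\right) \left(-4\right) = 40$)
$Y + 403 K{\left(18,P{\left(1 \right)} \right)} = 40 + 403 \cdot 225 = 40 + 90675 = 90715$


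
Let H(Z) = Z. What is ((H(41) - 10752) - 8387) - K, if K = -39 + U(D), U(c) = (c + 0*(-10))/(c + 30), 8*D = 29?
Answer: -5126900/269 ≈ -19059.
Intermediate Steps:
D = 29/8 (D = (1/8)*29 = 29/8 ≈ 3.6250)
U(c) = c/(30 + c) (U(c) = (c + 0)/(30 + c) = c/(30 + c))
K = -10462/269 (K = -39 + 29/(8*(30 + 29/8)) = -39 + 29/(8*(269/8)) = -39 + (29/8)*(8/269) = -39 + 29/269 = -10462/269 ≈ -38.892)
((H(41) - 10752) - 8387) - K = ((41 - 10752) - 8387) - 1*(-10462/269) = (-10711 - 8387) + 10462/269 = -19098 + 10462/269 = -5126900/269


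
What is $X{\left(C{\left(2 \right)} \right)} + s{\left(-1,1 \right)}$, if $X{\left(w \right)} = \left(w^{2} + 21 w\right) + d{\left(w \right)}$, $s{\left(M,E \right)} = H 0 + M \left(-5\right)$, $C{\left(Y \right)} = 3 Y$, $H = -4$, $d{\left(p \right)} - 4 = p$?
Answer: $177$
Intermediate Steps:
$d{\left(p \right)} = 4 + p$
$s{\left(M,E \right)} = - 5 M$ ($s{\left(M,E \right)} = \left(-4\right) 0 + M \left(-5\right) = 0 - 5 M = - 5 M$)
$X{\left(w \right)} = 4 + w^{2} + 22 w$ ($X{\left(w \right)} = \left(w^{2} + 21 w\right) + \left(4 + w\right) = 4 + w^{2} + 22 w$)
$X{\left(C{\left(2 \right)} \right)} + s{\left(-1,1 \right)} = \left(4 + \left(3 \cdot 2\right)^{2} + 22 \cdot 3 \cdot 2\right) - -5 = \left(4 + 6^{2} + 22 \cdot 6\right) + 5 = \left(4 + 36 + 132\right) + 5 = 172 + 5 = 177$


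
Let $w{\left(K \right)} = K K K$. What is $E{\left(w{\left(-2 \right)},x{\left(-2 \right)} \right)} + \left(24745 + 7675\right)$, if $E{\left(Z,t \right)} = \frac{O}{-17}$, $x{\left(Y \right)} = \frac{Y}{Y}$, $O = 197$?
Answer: $\frac{550943}{17} \approx 32408.0$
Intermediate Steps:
$w{\left(K \right)} = K^{3}$ ($w{\left(K \right)} = K^{2} K = K^{3}$)
$x{\left(Y \right)} = 1$
$E{\left(Z,t \right)} = - \frac{197}{17}$ ($E{\left(Z,t \right)} = \frac{197}{-17} = 197 \left(- \frac{1}{17}\right) = - \frac{197}{17}$)
$E{\left(w{\left(-2 \right)},x{\left(-2 \right)} \right)} + \left(24745 + 7675\right) = - \frac{197}{17} + \left(24745 + 7675\right) = - \frac{197}{17} + 32420 = \frac{550943}{17}$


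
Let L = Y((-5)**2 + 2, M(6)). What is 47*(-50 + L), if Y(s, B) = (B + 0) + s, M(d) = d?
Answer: -799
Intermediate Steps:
Y(s, B) = B + s
L = 33 (L = 6 + ((-5)**2 + 2) = 6 + (25 + 2) = 6 + 27 = 33)
47*(-50 + L) = 47*(-50 + 33) = 47*(-17) = -799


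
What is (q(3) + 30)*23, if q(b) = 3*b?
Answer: 897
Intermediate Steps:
(q(3) + 30)*23 = (3*3 + 30)*23 = (9 + 30)*23 = 39*23 = 897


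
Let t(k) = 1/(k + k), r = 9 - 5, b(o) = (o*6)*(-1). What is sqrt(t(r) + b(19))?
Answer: I*sqrt(1822)/4 ≈ 10.671*I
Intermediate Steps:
b(o) = -6*o (b(o) = (6*o)*(-1) = -6*o)
r = 4
t(k) = 1/(2*k)
sqrt(t(r) + b(19)) = sqrt((1/2)/4 - 6*19) = sqrt((1/2)*(1/4) - 114) = sqrt(1/8 - 114) = sqrt(-911/8) = I*sqrt(1822)/4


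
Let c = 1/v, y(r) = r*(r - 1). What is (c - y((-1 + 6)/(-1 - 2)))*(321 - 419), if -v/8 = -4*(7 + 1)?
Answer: 501319/1152 ≈ 435.17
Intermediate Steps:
v = 256 (v = -(-32)*(7 + 1) = -(-32)*8 = -8*(-32) = 256)
y(r) = r*(-1 + r)
c = 1/256 ≈ 0.0039063
(c - y((-1 + 6)/(-1 - 2)))*(321 - 419) = (1/256 - (-1 + 6)/(-1 - 2)*(-1 + (-1 + 6)/(-1 - 2)))*(321 - 419) = (1/256 - 5/(-3)*(-1 + 5/(-3)))*(-98) = (1/256 - 5*(-⅓)*(-1 + 5*(-⅓)))*(-98) = (1/256 - (-5)*(-1 - 5/3)/3)*(-98) = (1/256 - (-5)*(-8)/(3*3))*(-98) = (1/256 - 1*40/9)*(-98) = (1/256 - 40/9)*(-98) = -10231/2304*(-98) = 501319/1152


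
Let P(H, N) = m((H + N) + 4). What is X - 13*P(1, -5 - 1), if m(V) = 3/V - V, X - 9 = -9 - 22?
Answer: 4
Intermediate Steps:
X = -22 (X = 9 + (-9 - 22) = 9 - 31 = -22)
m(V) = -V + 3/V
P(H, N) = -4 - H - N + 3/(4 + H + N) (P(H, N) = -((H + N) + 4) + 3/((H + N) + 4) = -(4 + H + N) + 3/(4 + H + N) = (-4 - H - N) + 3/(4 + H + N) = -4 - H - N + 3/(4 + H + N))
X - 13*P(1, -5 - 1) = -22 - 13*(-4 - 1*1 - (-5 - 1) + 3/(4 + 1 + (-5 - 1))) = -22 - 13*(-4 - 1 - 1*(-6) + 3/(4 + 1 - 6)) = -22 - 13*(-4 - 1 + 6 + 3/(-1)) = -22 - 13*(-4 - 1 + 6 + 3*(-1)) = -22 - 13*(-4 - 1 + 6 - 3) = -22 - 13*(-2) = -22 + 26 = 4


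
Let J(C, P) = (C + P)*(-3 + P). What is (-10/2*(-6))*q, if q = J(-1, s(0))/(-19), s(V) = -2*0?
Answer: -90/19 ≈ -4.7368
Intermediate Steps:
s(V) = 0
J(C, P) = (-3 + P)*(C + P)
q = -3/19 (q = (0² - 3*(-1) - 3*0 - 1*0)/(-19) = (0 + 3 + 0 + 0)*(-1/19) = 3*(-1/19) = -3/19 ≈ -0.15789)
(-10/2*(-6))*q = (-10/2*(-6))*(-3/19) = (-10*½*(-6))*(-3/19) = -5*(-6)*(-3/19) = 30*(-3/19) = -90/19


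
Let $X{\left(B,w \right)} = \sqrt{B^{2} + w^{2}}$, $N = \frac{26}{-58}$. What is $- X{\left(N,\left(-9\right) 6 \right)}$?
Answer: $- \frac{5 \sqrt{98101}}{29} \approx -54.002$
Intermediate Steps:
$N = - \frac{13}{29}$ ($N = 26 \left(- \frac{1}{58}\right) = - \frac{13}{29} \approx -0.44828$)
$- X{\left(N,\left(-9\right) 6 \right)} = - \sqrt{\left(- \frac{13}{29}\right)^{2} + \left(\left(-9\right) 6\right)^{2}} = - \sqrt{\frac{169}{841} + \left(-54\right)^{2}} = - \sqrt{\frac{169}{841} + 2916} = - \sqrt{\frac{2452525}{841}} = - \frac{5 \sqrt{98101}}{29}$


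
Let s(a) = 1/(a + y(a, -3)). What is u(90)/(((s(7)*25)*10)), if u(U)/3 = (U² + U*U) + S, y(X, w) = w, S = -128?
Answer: 96432/125 ≈ 771.46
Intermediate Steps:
s(a) = 1/(-3 + a) (s(a) = 1/(a - 3) = 1/(-3 + a))
u(U) = -384 + 6*U² (u(U) = 3*((U² + U*U) - 128) = 3*((U² + U²) - 128) = 3*(2*U² - 128) = 3*(-128 + 2*U²) = -384 + 6*U²)
u(90)/(((s(7)*25)*10)) = (-384 + 6*90²)/(((25/(-3 + 7))*10)) = (-384 + 6*8100)/(((25/4)*10)) = (-384 + 48600)/((((¼)*25)*10)) = 48216/(((25/4)*10)) = 48216/(125/2) = 48216*(2/125) = 96432/125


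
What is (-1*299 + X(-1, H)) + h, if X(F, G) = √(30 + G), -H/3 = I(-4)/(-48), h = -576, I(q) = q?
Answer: -875 + √119/2 ≈ -869.55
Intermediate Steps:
H = -¼ (H = -(-12)/(-48) = -(-12)*(-1)/48 = -3*1/12 = -¼ ≈ -0.25000)
(-1*299 + X(-1, H)) + h = (-1*299 + √(30 - ¼)) - 576 = (-299 + √(119/4)) - 576 = (-299 + √119/2) - 576 = -875 + √119/2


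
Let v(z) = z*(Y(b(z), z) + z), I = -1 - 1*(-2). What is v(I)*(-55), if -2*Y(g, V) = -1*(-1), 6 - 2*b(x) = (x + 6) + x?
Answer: -55/2 ≈ -27.500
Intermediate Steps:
b(x) = -x (b(x) = 3 - ((x + 6) + x)/2 = 3 - ((6 + x) + x)/2 = 3 - (6 + 2*x)/2 = 3 + (-3 - x) = -x)
Y(g, V) = -½ (Y(g, V) = -(-1)*(-1)/2 = -½*1 = -½)
I = 1 (I = -1 + 2 = 1)
v(z) = z*(-½ + z)
v(I)*(-55) = (1*(-½ + 1))*(-55) = (1*(½))*(-55) = (½)*(-55) = -55/2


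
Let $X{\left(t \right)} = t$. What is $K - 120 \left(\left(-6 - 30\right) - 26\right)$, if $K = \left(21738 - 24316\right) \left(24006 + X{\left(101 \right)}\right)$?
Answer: $-62140406$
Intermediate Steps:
$K = -62147846$ ($K = \left(21738 - 24316\right) \left(24006 + 101\right) = \left(-2578\right) 24107 = -62147846$)
$K - 120 \left(\left(-6 - 30\right) - 26\right) = -62147846 - 120 \left(\left(-6 - 30\right) - 26\right) = -62147846 - 120 \left(-36 - 26\right) = -62147846 - -7440 = -62147846 + 7440 = -62140406$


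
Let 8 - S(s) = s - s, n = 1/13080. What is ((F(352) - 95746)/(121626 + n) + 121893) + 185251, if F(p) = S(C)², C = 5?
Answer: 488624334350104/1590868081 ≈ 3.0714e+5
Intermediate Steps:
n = 1/13080 ≈ 7.6453e-5
S(s) = 8 (S(s) = 8 - (s - s) = 8 - 1*0 = 8 + 0 = 8)
F(p) = 64 (F(p) = 8² = 64)
((F(352) - 95746)/(121626 + n) + 121893) + 185251 = ((64 - 95746)/(121626 + 1/13080) + 121893) + 185251 = (-95682/1590868081/13080 + 121893) + 185251 = (-95682*13080/1590868081 + 121893) + 185251 = (-1251520560/1590868081 + 121893) + 185251 = 193914431476773/1590868081 + 185251 = 488624334350104/1590868081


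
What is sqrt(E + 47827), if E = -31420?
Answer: 3*sqrt(1823) ≈ 128.09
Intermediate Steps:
sqrt(E + 47827) = sqrt(-31420 + 47827) = sqrt(16407) = 3*sqrt(1823)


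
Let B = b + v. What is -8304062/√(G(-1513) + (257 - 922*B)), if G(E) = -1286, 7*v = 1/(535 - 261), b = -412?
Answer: -4152031*√21775431846/45412788 ≈ -13492.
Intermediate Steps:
v = 1/1918 (v = 1/(7*(535 - 261)) = (⅐)/274 = (⅐)*(1/274) = 1/1918 ≈ 0.00052138)
B = -790215/1918 (B = -412 + 1/1918 = -790215/1918 ≈ -412.00)
-8304062/√(G(-1513) + (257 - 922*B)) = -8304062/√(-1286 + (257 - 922*(-790215/1918))) = -8304062/√(-1286 + (257 + 364289115/959)) = -8304062/√(-1286 + 364535578/959) = -8304062*√21775431846/90825576 = -4152031*√21775431846/45412788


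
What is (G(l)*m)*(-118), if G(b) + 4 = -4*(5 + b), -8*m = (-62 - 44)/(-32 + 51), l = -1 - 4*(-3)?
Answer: 106318/19 ≈ 5595.7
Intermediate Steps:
l = 11 (l = -1 + 12 = 11)
m = 53/76 (m = -(-62 - 44)/(8*(-32 + 51)) = -(-53)/(4*19) = -⅛*(-106/19) = 53/76 ≈ 0.69737)
G(b) = -24 - 4*b (G(b) = -4 - 4*(5 + b) = -4 + (-20 - 4*b) = -24 - 4*b)
(G(l)*m)*(-118) = ((-24 - 4*11)*(53/76))*(-118) = ((-24 - 44)*(53/76))*(-118) = -68*53/76*(-118) = -901/19*(-118) = 106318/19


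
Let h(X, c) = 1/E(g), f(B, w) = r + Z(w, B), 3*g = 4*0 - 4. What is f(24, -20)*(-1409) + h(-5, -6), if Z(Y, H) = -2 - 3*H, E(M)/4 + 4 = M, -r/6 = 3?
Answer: 8296189/64 ≈ 1.2963e+5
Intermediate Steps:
r = -18 (r = -6*3 = -18)
g = -4/3 (g = (4*0 - 4)/3 = (0 - 4)/3 = (⅓)*(-4) = -4/3 ≈ -1.3333)
E(M) = -16 + 4*M
f(B, w) = -20 - 3*B (f(B, w) = -18 + (-2 - 3*B) = -20 - 3*B)
h(X, c) = -3/64 (h(X, c) = 1/(-16 + 4*(-4/3)) = 1/(-16 - 16/3) = 1/(-64/3) = -3/64)
f(24, -20)*(-1409) + h(-5, -6) = (-20 - 3*24)*(-1409) - 3/64 = (-20 - 72)*(-1409) - 3/64 = -92*(-1409) - 3/64 = 129628 - 3/64 = 8296189/64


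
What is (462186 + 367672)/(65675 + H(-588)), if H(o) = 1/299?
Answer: 124063771/9818413 ≈ 12.636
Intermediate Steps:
H(o) = 1/299
(462186 + 367672)/(65675 + H(-588)) = (462186 + 367672)/(65675 + 1/299) = 829858/(19636826/299) = 829858*(299/19636826) = 124063771/9818413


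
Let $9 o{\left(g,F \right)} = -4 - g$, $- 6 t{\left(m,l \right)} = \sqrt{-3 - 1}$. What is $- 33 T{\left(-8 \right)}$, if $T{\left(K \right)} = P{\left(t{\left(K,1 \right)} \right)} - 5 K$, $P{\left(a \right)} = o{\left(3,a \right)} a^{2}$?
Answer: $- \frac{35717}{27} \approx -1322.9$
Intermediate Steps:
$t{\left(m,l \right)} = - \frac{i}{3}$ ($t{\left(m,l \right)} = - \frac{\sqrt{-3 - 1}}{6} = - \frac{\sqrt{-4}}{6} = - \frac{2 i}{6} = - \frac{i}{3}$)
$o{\left(g,F \right)} = - \frac{4}{9} - \frac{g}{9}$ ($o{\left(g,F \right)} = \frac{-4 - g}{9} = - \frac{4}{9} - \frac{g}{9}$)
$P{\left(a \right)} = - \frac{7 a^{2}}{9}$ ($P{\left(a \right)} = \left(- \frac{4}{9} - \frac{1}{3}\right) a^{2} = - \frac{7 a^{2}}{9}$)
$T{\left(K \right)} = \frac{7}{81} - 5 K$ ($T{\left(K \right)} = - \frac{7 \left(- \frac{i}{3}\right)^{2}}{9} - 5 K = \left(- \frac{7}{9}\right) \left(- \frac{1}{9}\right) - 5 K = \frac{7}{81} - 5 K$)
$- 33 T{\left(-8 \right)} = - 33 \left(\frac{7}{81} - -40\right) = - 33 \left(\frac{7}{81} + 40\right) = \left(-33\right) \frac{3247}{81} = - \frac{35717}{27}$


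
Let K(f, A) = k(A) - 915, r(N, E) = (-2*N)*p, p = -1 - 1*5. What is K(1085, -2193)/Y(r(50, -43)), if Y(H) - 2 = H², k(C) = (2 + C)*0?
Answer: -915/360002 ≈ -0.0025417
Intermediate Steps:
p = -6 (p = -1 - 5 = -6)
k(C) = 0
r(N, E) = 12*N (r(N, E) = -2*N*(-6) = 12*N)
K(f, A) = -915 (K(f, A) = 0 - 915 = -915)
Y(H) = 2 + H²
K(1085, -2193)/Y(r(50, -43)) = -915/(2 + (12*50)²) = -915/(2 + 600²) = -915/(2 + 360000) = -915/360002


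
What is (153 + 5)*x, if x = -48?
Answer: -7584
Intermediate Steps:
(153 + 5)*x = (153 + 5)*(-48) = 158*(-48) = -7584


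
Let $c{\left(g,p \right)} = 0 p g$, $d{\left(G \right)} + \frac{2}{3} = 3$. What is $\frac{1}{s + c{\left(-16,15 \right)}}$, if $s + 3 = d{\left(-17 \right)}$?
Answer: $- \frac{3}{2} \approx -1.5$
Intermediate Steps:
$d{\left(G \right)} = \frac{7}{3}$ ($d{\left(G \right)} = - \frac{2}{3} + 3 = \frac{7}{3}$)
$s = - \frac{2}{3}$ ($s = -3 + \frac{7}{3} = - \frac{2}{3} \approx -0.66667$)
$c{\left(g,p \right)} = 0$ ($c{\left(g,p \right)} = 0 g = 0$)
$\frac{1}{s + c{\left(-16,15 \right)}} = \frac{1}{- \frac{2}{3} + 0} = \frac{1}{- \frac{2}{3}} = - \frac{3}{2}$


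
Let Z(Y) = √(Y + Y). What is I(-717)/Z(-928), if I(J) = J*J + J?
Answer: -128343*I*√29/58 ≈ -11916.0*I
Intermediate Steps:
Z(Y) = √2*√Y (Z(Y) = √(2*Y) = √2*√Y)
I(J) = J + J² (I(J) = J² + J = J + J²)
I(-717)/Z(-928) = (-717*(1 - 717))/((√2*√(-928))) = (-717*(-716))/((√2*(4*I*√58))) = 513372/((8*I*√29)) = 513372*(-I*√29/232) = -128343*I*√29/58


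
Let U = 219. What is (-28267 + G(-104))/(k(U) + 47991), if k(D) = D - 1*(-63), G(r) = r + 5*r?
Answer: -28891/48273 ≈ -0.59849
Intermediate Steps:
G(r) = 6*r
k(D) = 63 + D (k(D) = D + 63 = 63 + D)
(-28267 + G(-104))/(k(U) + 47991) = (-28267 + 6*(-104))/((63 + 219) + 47991) = (-28267 - 624)/(282 + 47991) = -28891/48273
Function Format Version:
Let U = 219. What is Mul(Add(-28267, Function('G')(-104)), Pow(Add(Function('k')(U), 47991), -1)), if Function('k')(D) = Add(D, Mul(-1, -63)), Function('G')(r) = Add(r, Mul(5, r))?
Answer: Rational(-28891, 48273) ≈ -0.59849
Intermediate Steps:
Function('G')(r) = Mul(6, r)
Function('k')(D) = Add(63, D) (Function('k')(D) = Add(D, 63) = Add(63, D))
Mul(Add(-28267, Function('G')(-104)), Pow(Add(Function('k')(U), 47991), -1)) = Mul(Add(-28267, Mul(6, -104)), Pow(Add(Add(63, 219), 47991), -1)) = Mul(Add(-28267, -624), Pow(Add(282, 47991), -1)) = Mul(-28891, Pow(48273, -1)) = Mul(-28891, Rational(1, 48273)) = Rational(-28891, 48273)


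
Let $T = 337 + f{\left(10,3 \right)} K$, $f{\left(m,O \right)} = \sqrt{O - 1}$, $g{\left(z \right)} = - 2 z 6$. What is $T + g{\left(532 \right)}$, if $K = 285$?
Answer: $-6047 + 285 \sqrt{2} \approx -5644.0$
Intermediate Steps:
$g{\left(z \right)} = - 12 z$
$f{\left(m,O \right)} = \sqrt{-1 + O}$
$T = 337 + 285 \sqrt{2}$ ($T = 337 + \sqrt{-1 + 3} \cdot 285 = 337 + \sqrt{2} \cdot 285 = 337 + 285 \sqrt{2} \approx 740.05$)
$T + g{\left(532 \right)} = \left(337 + 285 \sqrt{2}\right) - 6384 = -6047 + 285 \sqrt{2}$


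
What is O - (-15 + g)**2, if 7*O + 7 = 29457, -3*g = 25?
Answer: 230750/63 ≈ 3662.7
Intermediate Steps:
g = -25/3 (g = -1/3*25 = -25/3 ≈ -8.3333)
O = 29450/7 (O = -1 + (1/7)*29457 = -1 + 29457/7 = 29450/7 ≈ 4207.1)
O - (-15 + g)**2 = 29450/7 - (-15 - 25/3)**2 = 29450/7 - (-70/3)**2 = 29450/7 - 1*4900/9 = 29450/7 - 4900/9 = 230750/63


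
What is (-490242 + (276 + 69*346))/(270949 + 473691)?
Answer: -116523/186160 ≈ -0.62593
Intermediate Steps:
(-490242 + (276 + 69*346))/(270949 + 473691) = (-490242 + (276 + 23874))/744640 = (-490242 + 24150)*(1/744640) = -466092*1/744640 = -116523/186160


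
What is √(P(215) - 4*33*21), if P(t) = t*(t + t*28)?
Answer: √1337753 ≈ 1156.6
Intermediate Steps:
P(t) = 29*t² (P(t) = t*(t + 28*t) = t*(29*t) = 29*t²)
√(P(215) - 4*33*21) = √(29*215² - 4*33*21) = √(29*46225 - 132*21) = √(1340525 - 2772) = √1337753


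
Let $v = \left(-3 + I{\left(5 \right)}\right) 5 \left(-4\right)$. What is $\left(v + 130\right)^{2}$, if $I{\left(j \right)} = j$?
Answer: $8100$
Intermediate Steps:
$v = -40$ ($v = \left(-3 + 5\right) 5 \left(-4\right) = 2 \left(-20\right) = -40$)
$\left(v + 130\right)^{2} = \left(-40 + 130\right)^{2} = 90^{2} = 8100$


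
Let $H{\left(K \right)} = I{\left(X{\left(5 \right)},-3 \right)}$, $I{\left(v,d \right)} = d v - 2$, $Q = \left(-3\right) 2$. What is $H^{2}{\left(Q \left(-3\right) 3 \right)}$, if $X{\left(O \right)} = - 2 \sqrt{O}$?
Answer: $184 - 24 \sqrt{5} \approx 130.33$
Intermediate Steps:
$Q = -6$
$I{\left(v,d \right)} = -2 + d v$
$H{\left(K \right)} = -2 + 6 \sqrt{5}$ ($H{\left(K \right)} = -2 - 3 \left(- 2 \sqrt{5}\right) = -2 + 6 \sqrt{5}$)
$H^{2}{\left(Q \left(-3\right) 3 \right)} = \left(-2 + 6 \sqrt{5}\right)^{2}$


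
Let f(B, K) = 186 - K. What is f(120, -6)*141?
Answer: 27072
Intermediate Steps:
f(120, -6)*141 = (186 - 1*(-6))*141 = (186 + 6)*141 = 192*141 = 27072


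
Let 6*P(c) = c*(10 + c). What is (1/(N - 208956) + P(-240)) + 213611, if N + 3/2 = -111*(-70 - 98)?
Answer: 84806100007/380619 ≈ 2.2281e+5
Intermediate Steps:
N = 37293/2 (N = -3/2 - 111*(-70 - 98) = -3/2 - 111*(-168) = -3/2 + 18648 = 37293/2 ≈ 18647.)
P(c) = c*(10 + c)/6 (P(c) = (c*(10 + c))/6 = c*(10 + c)/6)
(1/(N - 208956) + P(-240)) + 213611 = (1/(37293/2 - 208956) + (1/6)*(-240)*(10 - 240)) + 213611 = (1/(-380619/2) + (1/6)*(-240)*(-230)) + 213611 = (-2/380619 + 9200) + 213611 = 3501694798/380619 + 213611 = 84806100007/380619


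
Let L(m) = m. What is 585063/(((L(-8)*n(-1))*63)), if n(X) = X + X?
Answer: 65007/112 ≈ 580.42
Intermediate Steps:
n(X) = 2*X
585063/(((L(-8)*n(-1))*63)) = 585063/((-16*(-1)*63)) = 585063/((-8*(-2)*63)) = 585063/((16*63)) = 585063/1008 = 585063*(1/1008) = 65007/112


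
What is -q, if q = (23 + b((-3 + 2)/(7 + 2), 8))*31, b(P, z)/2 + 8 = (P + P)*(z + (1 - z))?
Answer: -1829/9 ≈ -203.22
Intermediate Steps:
b(P, z) = -16 + 4*P (b(P, z) = -16 + 2*((P + P)*(z + (1 - z))) = -16 + 2*((2*P)*1) = -16 + 2*(2*P) = -16 + 4*P)
q = 1829/9 (q = (23 + (-16 + 4*((-3 + 2)/(7 + 2))))*31 = (23 + (-16 + 4*(-1/9)))*31 = (23 + (-16 + 4*(-1*⅑)))*31 = (23 + (-16 + 4*(-⅑)))*31 = (23 + (-16 - 4/9))*31 = (23 - 148/9)*31 = (59/9)*31 = 1829/9 ≈ 203.22)
-q = -1*1829/9 = -1829/9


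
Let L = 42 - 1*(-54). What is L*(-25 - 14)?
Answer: -3744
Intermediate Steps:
L = 96 (L = 42 + 54 = 96)
L*(-25 - 14) = 96*(-25 - 14) = 96*(-39) = -3744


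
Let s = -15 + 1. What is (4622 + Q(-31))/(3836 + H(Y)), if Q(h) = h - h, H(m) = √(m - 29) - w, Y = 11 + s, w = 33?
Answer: 17577466/14462841 - 18488*I*√2/14462841 ≈ 1.2154 - 0.0018078*I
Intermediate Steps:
s = -14
Y = -3 (Y = 11 - 14 = -3)
H(m) = -33 + √(-29 + m) (H(m) = √(m - 29) - 1*33 = √(-29 + m) - 33 = -33 + √(-29 + m))
Q(h) = 0
(4622 + Q(-31))/(3836 + H(Y)) = (4622 + 0)/(3836 + (-33 + √(-29 - 3))) = 4622/(3836 + (-33 + √(-32))) = 4622/(3836 + (-33 + 4*I*√2)) = 4622/(3803 + 4*I*√2)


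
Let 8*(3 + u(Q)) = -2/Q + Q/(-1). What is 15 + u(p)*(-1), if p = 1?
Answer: 147/8 ≈ 18.375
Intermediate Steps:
u(Q) = -3 - 1/(4*Q) - Q/8 (u(Q) = -3 + (-2/Q + Q/(-1))/8 = -3 + (-2/Q + Q*(-1))/8 = -3 + (-2/Q - Q)/8 = -3 + (-Q - 2/Q)/8 = -3 + (-1/(4*Q) - Q/8) = -3 - 1/(4*Q) - Q/8)
15 + u(p)*(-1) = 15 + ((⅛)*(-2 - 1*1*(24 + 1))/1)*(-1) = 15 + ((⅛)*1*(-2 - 1*1*25))*(-1) = 15 + ((⅛)*1*(-2 - 25))*(-1) = 15 + ((⅛)*1*(-27))*(-1) = 15 - 27/8*(-1) = 15 + 27/8 = 147/8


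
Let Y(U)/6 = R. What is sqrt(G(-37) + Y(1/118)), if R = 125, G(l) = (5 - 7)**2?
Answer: sqrt(754) ≈ 27.459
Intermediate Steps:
G(l) = 4 (G(l) = (-2)**2 = 4)
Y(U) = 750 (Y(U) = 6*125 = 750)
sqrt(G(-37) + Y(1/118)) = sqrt(4 + 750) = sqrt(754)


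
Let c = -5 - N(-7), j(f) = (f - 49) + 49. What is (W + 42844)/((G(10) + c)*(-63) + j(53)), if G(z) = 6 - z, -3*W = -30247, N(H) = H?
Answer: 158779/537 ≈ 295.68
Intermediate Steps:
j(f) = f (j(f) = (-49 + f) + 49 = f)
W = 30247/3 (W = -⅓*(-30247) = 30247/3 ≈ 10082.)
c = 2 (c = -5 - 1*(-7) = -5 + 7 = 2)
(W + 42844)/((G(10) + c)*(-63) + j(53)) = (30247/3 + 42844)/(((6 - 1*10) + 2)*(-63) + 53) = 158779/(3*(((6 - 10) + 2)*(-63) + 53)) = 158779/(3*((-4 + 2)*(-63) + 53)) = 158779/(3*(-2*(-63) + 53)) = 158779/(3*(126 + 53)) = (158779/3)/179 = (158779/3)*(1/179) = 158779/537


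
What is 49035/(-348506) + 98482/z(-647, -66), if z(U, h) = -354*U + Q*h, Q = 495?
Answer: 6173165753/17108856552 ≈ 0.36082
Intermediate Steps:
z(U, h) = -354*U + 495*h
49035/(-348506) + 98482/z(-647, -66) = 49035/(-348506) + 98482/(-354*(-647) + 495*(-66)) = 49035*(-1/348506) + 98482/(229038 - 32670) = -49035/348506 + 98482/196368 = -49035/348506 + 98482*(1/196368) = -49035/348506 + 49241/98184 = 6173165753/17108856552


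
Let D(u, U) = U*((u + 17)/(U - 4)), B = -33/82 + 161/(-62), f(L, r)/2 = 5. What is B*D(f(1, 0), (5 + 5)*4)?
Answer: -114360/1271 ≈ -89.976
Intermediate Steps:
f(L, r) = 10 (f(L, r) = 2*5 = 10)
B = -3812/1271 (B = -33*1/82 + 161*(-1/62) = -33/82 - 161/62 = -3812/1271 ≈ -2.9992)
D(u, U) = U*(17 + u)/(-4 + U) (D(u, U) = U*((17 + u)/(-4 + U)) = U*(17 + u)/(-4 + U))
B*D(f(1, 0), (5 + 5)*4) = -3812*(5 + 5)*4*(17 + 10)/(1271*(-4 + (5 + 5)*4)) = -3812*10*4*27/(1271*(-4 + 10*4)) = -152480*27/(1271*(-4 + 40)) = -152480*27/(1271*36) = -3812/1271*30 = -114360/1271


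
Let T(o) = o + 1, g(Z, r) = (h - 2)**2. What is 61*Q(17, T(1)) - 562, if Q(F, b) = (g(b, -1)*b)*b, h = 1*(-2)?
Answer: 3342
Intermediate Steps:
h = -2
g(Z, r) = 16 (g(Z, r) = (-2 - 2)**2 = (-4)**2 = 16)
T(o) = 1 + o
Q(F, b) = 16*b**2 (Q(F, b) = (16*b)*b = 16*b**2)
61*Q(17, T(1)) - 562 = 61*(16*(1 + 1)**2) - 562 = 61*(16*2**2) - 562 = 61*(16*4) - 562 = 61*64 - 562 = 3904 - 562 = 3342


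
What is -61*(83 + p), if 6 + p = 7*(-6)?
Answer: -2135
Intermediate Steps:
p = -48 (p = -6 + 7*(-6) = -6 - 42 = -48)
-61*(83 + p) = -61*(83 - 48) = -61*35 = -2135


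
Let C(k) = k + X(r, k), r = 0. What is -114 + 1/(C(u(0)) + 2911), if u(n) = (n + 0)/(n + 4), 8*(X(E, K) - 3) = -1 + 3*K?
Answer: -2657446/23311 ≈ -114.00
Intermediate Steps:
X(E, K) = 23/8 + 3*K/8 (X(E, K) = 3 + (-1 + 3*K)/8 = 3 + (-⅛ + 3*K/8) = 23/8 + 3*K/8)
u(n) = n/(4 + n)
C(k) = 23/8 + 11*k/8 (C(k) = k + (23/8 + 3*k/8) = 23/8 + 11*k/8)
-114 + 1/(C(u(0)) + 2911) = -114 + 1/((23/8 + 11*(0/(4 + 0))/8) + 2911) = -114 + 1/((23/8 + 11*(0/4)/8) + 2911) = -114 + 1/((23/8 + 11*(0*(¼))/8) + 2911) = -114 + 1/((23/8 + (11/8)*0) + 2911) = -114 + 1/((23/8 + 0) + 2911) = -114 + 1/(23/8 + 2911) = -114 + 1/(23311/8) = -114 + 8/23311 = -2657446/23311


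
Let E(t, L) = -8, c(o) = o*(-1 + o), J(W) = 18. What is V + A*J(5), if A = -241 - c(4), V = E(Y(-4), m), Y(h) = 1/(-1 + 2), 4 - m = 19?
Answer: -4562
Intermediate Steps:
m = -15 (m = 4 - 1*19 = 4 - 19 = -15)
Y(h) = 1 (Y(h) = 1/1 = 1)
V = -8
A = -253 (A = -241 - 4*(-1 + 4) = -241 - 4*3 = -241 - 1*12 = -241 - 12 = -253)
V + A*J(5) = -8 - 253*18 = -8 - 4554 = -4562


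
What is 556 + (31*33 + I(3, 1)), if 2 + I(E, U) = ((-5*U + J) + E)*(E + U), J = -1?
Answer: 1565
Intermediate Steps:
I(E, U) = -2 + (E + U)*(-1 + E - 5*U) (I(E, U) = -2 + ((-5*U - 1) + E)*(E + U) = -2 + ((-1 - 5*U) + E)*(E + U) = -2 + (-1 + E - 5*U)*(E + U) = -2 + (E + U)*(-1 + E - 5*U))
556 + (31*33 + I(3, 1)) = 556 + (31*33 + (-2 + 3² - 1*3 - 1*1 - 5*1² - 4*3*1)) = 556 + (1023 + (-2 + 9 - 3 - 1 - 5*1 - 12)) = 556 + (1023 + (-2 + 9 - 3 - 1 - 5 - 12)) = 556 + (1023 - 14) = 556 + 1009 = 1565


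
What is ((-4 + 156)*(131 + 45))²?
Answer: 715669504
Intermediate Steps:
((-4 + 156)*(131 + 45))² = (152*176)² = 26752² = 715669504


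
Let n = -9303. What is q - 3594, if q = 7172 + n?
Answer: -5725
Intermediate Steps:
q = -2131 (q = 7172 - 9303 = -2131)
q - 3594 = -2131 - 3594 = -5725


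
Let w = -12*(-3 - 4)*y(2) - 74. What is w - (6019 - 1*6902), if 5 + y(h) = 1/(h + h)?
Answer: 410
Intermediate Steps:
y(h) = -5 + 1/(2*h) (y(h) = -5 + 1/(h + h) = -5 + 1/(2*h))
w = -473 (w = -12*(-3 - 4)*(-5 + (½)/2) - 74 = -(-84)*(-5 + (½)*(½)) - 74 = -(-84)*(-5 + ¼) - 74 = -(-84)*(-19)/4 - 74 = -12*133/4 - 74 = -399 - 74 = -473)
w - (6019 - 1*6902) = -473 - (6019 - 1*6902) = -473 - (6019 - 6902) = -473 - 1*(-883) = -473 + 883 = 410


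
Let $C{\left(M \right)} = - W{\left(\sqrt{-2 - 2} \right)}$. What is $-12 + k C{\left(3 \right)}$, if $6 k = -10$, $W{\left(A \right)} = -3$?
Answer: $-17$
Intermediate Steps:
$k = - \frac{5}{3}$ ($k = \frac{1}{6} \left(-10\right) = - \frac{5}{3} \approx -1.6667$)
$C{\left(M \right)} = 3$ ($C{\left(M \right)} = \left(-1\right) \left(-3\right) = 3$)
$-12 + k C{\left(3 \right)} = -12 - 5 = -17$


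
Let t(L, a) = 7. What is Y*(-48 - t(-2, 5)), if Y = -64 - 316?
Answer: 20900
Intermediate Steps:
Y = -380
Y*(-48 - t(-2, 5)) = -380*(-48 - 1*7) = -380*(-48 - 7) = -380*(-55) = 20900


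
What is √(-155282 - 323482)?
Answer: 6*I*√13299 ≈ 691.93*I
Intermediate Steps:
√(-155282 - 323482) = √(-478764) = 6*I*√13299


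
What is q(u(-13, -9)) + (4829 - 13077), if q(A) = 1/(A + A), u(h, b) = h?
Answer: -214449/26 ≈ -8248.0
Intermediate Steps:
q(A) = 1/(2*A)
q(u(-13, -9)) + (4829 - 13077) = (½)/(-13) + (4829 - 13077) = (½)*(-1/13) - 8248 = -1/26 - 8248 = -214449/26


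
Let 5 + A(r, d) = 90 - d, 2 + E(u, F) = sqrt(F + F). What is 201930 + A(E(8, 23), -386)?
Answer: 202401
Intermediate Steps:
E(u, F) = -2 + sqrt(2)*sqrt(F) (E(u, F) = -2 + sqrt(F + F) = -2 + sqrt(2*F) = -2 + sqrt(2)*sqrt(F))
A(r, d) = 85 - d (A(r, d) = -5 + (90 - d) = 85 - d)
201930 + A(E(8, 23), -386) = 201930 + (85 - 1*(-386)) = 201930 + (85 + 386) = 201930 + 471 = 202401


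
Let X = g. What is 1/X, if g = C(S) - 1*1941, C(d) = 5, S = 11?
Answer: -1/1936 ≈ -0.00051653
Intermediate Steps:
g = -1936 (g = 5 - 1*1941 = 5 - 1941 = -1936)
X = -1936
1/X = 1/(-1936) = -1/1936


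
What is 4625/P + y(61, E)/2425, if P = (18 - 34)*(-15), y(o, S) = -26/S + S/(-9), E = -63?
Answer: 47113097/2444400 ≈ 19.274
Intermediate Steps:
y(o, S) = -26/S - S/9 (y(o, S) = -26/S + S*(-1/9) = -26/S - S/9)
P = 240 (P = -16*(-15) = 240)
4625/P + y(61, E)/2425 = 4625/240 + (-26/(-63) - 1/9*(-63))/2425 = 4625*(1/240) + (-26*(-1/63) + 7)*(1/2425) = 925/48 + (26/63 + 7)*(1/2425) = 925/48 + (467/63)*(1/2425) = 925/48 + 467/152775 = 47113097/2444400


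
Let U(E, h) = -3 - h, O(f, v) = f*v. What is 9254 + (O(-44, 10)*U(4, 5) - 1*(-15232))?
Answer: 28006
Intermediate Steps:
9254 + (O(-44, 10)*U(4, 5) - 1*(-15232)) = 9254 + ((-44*10)*(-3 - 1*5) - 1*(-15232)) = 9254 + (-440*(-3 - 5) + 15232) = 9254 + (-440*(-8) + 15232) = 9254 + (3520 + 15232) = 9254 + 18752 = 28006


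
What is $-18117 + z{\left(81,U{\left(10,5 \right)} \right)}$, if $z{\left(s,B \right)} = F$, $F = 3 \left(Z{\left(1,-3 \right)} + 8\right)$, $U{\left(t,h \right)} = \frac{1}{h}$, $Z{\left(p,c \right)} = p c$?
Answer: $-18102$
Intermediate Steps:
$Z{\left(p,c \right)} = c p$
$F = 15$ ($F = 3 \left(\left(-3\right) 1 + 8\right) = 3 \left(-3 + 8\right) = 3 \cdot 5 = 15$)
$z{\left(s,B \right)} = 15$
$-18117 + z{\left(81,U{\left(10,5 \right)} \right)} = -18117 + 15 = -18102$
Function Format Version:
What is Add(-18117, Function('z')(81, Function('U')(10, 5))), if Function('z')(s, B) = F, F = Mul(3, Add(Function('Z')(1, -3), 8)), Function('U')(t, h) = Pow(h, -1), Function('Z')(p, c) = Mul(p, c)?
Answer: -18102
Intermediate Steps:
Function('Z')(p, c) = Mul(c, p)
F = 15 (F = Mul(3, Add(Mul(-3, 1), 8)) = Mul(3, Add(-3, 8)) = Mul(3, 5) = 15)
Function('z')(s, B) = 15
Add(-18117, Function('z')(81, Function('U')(10, 5))) = Add(-18117, 15) = -18102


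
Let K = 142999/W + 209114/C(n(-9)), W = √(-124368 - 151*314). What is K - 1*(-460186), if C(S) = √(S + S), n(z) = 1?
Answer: 460186 + 104557*√2 - 142999*I*√171782/171782 ≈ 6.0805e+5 - 345.02*I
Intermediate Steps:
W = I*√171782 (W = √(-124368 - 47414) = √(-171782) = I*√171782 ≈ 414.47*I)
C(S) = √2*√S (C(S) = √(2*S) = √2*√S)
K = 104557*√2 - 142999*I*√171782/171782 (K = 142999/((I*√171782)) + 209114/((√2*√1)) = 142999*(-I*√171782/171782) + 209114/((√2*1)) = -142999*I*√171782/171782 + 209114/(√2) = -142999*I*√171782/171782 + 209114*(√2/2) = -142999*I*√171782/171782 + 104557*√2 = 104557*√2 - 142999*I*√171782/171782 ≈ 1.4787e+5 - 345.02*I)
K - 1*(-460186) = (104557*√2 - 142999*I*√171782/171782) - 1*(-460186) = (104557*√2 - 142999*I*√171782/171782) + 460186 = 460186 + 104557*√2 - 142999*I*√171782/171782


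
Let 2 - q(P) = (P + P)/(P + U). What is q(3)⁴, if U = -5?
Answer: 625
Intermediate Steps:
q(P) = 2 - 2*P/(-5 + P) (q(P) = 2 - (P + P)/(P - 5) = 2 - 2*P/(-5 + P))
q(3)⁴ = (-10/(-5 + 3))⁴ = (-10/(-2))⁴ = (-10*(-½))⁴ = 5⁴ = 625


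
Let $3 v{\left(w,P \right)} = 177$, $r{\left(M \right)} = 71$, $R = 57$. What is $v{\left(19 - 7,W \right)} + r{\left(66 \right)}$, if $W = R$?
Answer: $130$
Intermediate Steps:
$W = 57$
$v{\left(w,P \right)} = 59$ ($v{\left(w,P \right)} = \frac{1}{3} \cdot 177 = 59$)
$v{\left(19 - 7,W \right)} + r{\left(66 \right)} = 59 + 71 = 130$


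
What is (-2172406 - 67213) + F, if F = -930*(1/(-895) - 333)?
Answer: -345457105/179 ≈ -1.9299e+6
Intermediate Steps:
F = 55434696/179 (F = -930*(-1/895 - 333) = -930*(-298036/895) = 55434696/179 ≈ 3.0969e+5)
(-2172406 - 67213) + F = (-2172406 - 67213) + 55434696/179 = -2239619 + 55434696/179 = -345457105/179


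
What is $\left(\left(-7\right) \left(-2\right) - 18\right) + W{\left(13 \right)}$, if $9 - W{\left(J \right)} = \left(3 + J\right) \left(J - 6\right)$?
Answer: $-107$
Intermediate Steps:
$W{\left(J \right)} = 9 - \left(-6 + J\right) \left(3 + J\right)$ ($W{\left(J \right)} = 9 - \left(3 + J\right) \left(J - 6\right) = 9 - \left(3 + J\right) \left(-6 + J\right) = 9 - \left(-6 + J\right) \left(3 + J\right)$)
$\left(\left(-7\right) \left(-2\right) - 18\right) + W{\left(13 \right)} = \left(\left(-7\right) \left(-2\right) - 18\right) + \left(27 - 13^{2} + 3 \cdot 13\right) = \left(14 - 18\right) + \left(27 - 169 + 39\right) = -4 + \left(27 - 169 + 39\right) = -4 - 103 = -107$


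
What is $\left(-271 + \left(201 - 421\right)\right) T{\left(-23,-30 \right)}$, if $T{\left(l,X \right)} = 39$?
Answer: $-19149$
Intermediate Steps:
$\left(-271 + \left(201 - 421\right)\right) T{\left(-23,-30 \right)} = \left(-271 + \left(201 - 421\right)\right) 39 = \left(-271 - 220\right) 39 = \left(-491\right) 39 = -19149$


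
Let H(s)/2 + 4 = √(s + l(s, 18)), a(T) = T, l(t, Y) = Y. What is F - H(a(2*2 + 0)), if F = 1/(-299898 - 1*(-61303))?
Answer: 1908759/238595 - 2*√22 ≈ -1.3808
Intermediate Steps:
H(s) = -8 + 2*√(18 + s) (H(s) = -8 + 2*√(s + 18) = -8 + 2*√(18 + s))
F = -1/238595 (F = 1/(-299898 + 61303) = 1/(-238595) = -1/238595 ≈ -4.1912e-6)
F - H(a(2*2 + 0)) = -1/238595 - (-8 + 2*√(18 + (2*2 + 0))) = -1/238595 - (-8 + 2*√(18 + (4 + 0))) = -1/238595 - (-8 + 2*√(18 + 4)) = -1/238595 - (-8 + 2*√22) = -1/238595 + (8 - 2*√22) = 1908759/238595 - 2*√22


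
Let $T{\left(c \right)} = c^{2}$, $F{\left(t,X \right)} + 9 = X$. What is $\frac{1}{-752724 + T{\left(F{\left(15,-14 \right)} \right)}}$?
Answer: $- \frac{1}{752195} \approx -1.3294 \cdot 10^{-6}$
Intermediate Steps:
$F{\left(t,X \right)} = -9 + X$
$\frac{1}{-752724 + T{\left(F{\left(15,-14 \right)} \right)}} = \frac{1}{-752724 + \left(-9 - 14\right)^{2}} = \frac{1}{-752724 + \left(-23\right)^{2}} = \frac{1}{-752724 + 529} = \frac{1}{-752195} = - \frac{1}{752195}$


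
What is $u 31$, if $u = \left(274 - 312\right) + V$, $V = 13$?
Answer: $-775$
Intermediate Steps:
$u = -25$ ($u = \left(274 - 312\right) + 13 = -38 + 13 = -25$)
$u 31 = \left(-25\right) 31 = -775$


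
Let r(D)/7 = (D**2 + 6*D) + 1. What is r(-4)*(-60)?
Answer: 2940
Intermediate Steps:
r(D) = 7 + 7*D**2 + 42*D (r(D) = 7*((D**2 + 6*D) + 1) = 7*(1 + D**2 + 6*D) = 7 + 7*D**2 + 42*D)
r(-4)*(-60) = (7 + 7*(-4)**2 + 42*(-4))*(-60) = (7 + 7*16 - 168)*(-60) = (7 + 112 - 168)*(-60) = -49*(-60) = 2940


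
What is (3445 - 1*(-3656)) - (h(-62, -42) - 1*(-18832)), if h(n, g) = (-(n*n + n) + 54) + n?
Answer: -7941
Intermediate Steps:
h(n, g) = 54 - n² (h(n, g) = (-(n² + n) + 54) + n = (-(n + n²) + 54) + n = ((-n - n²) + 54) + n = (54 - n - n²) + n = 54 - n²)
(3445 - 1*(-3656)) - (h(-62, -42) - 1*(-18832)) = (3445 - 1*(-3656)) - ((54 - 1*(-62)²) - 1*(-18832)) = (3445 + 3656) - ((54 - 1*3844) + 18832) = 7101 - ((54 - 3844) + 18832) = 7101 - (-3790 + 18832) = 7101 - 1*15042 = 7101 - 15042 = -7941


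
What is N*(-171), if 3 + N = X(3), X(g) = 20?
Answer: -2907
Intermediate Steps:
N = 17 (N = -3 + 20 = 17)
N*(-171) = 17*(-171) = -2907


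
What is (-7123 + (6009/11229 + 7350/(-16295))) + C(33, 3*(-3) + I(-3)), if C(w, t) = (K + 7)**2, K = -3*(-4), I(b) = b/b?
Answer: -82484805427/12198437 ≈ -6761.9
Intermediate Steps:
I(b) = 1
K = 12
C(w, t) = 361 (C(w, t) = (12 + 7)**2 = 19**2 = 361)
(-7123 + (6009/11229 + 7350/(-16295))) + C(33, 3*(-3) + I(-3)) = (-7123 + (6009/11229 + 7350/(-16295))) + 361 = (-7123 + (6009*(1/11229) + 7350*(-1/16295))) + 361 = (-7123 + (2003/3743 - 1470/3259)) + 361 = (-7123 + 1025567/12198437) + 361 = -86888441184/12198437 + 361 = -82484805427/12198437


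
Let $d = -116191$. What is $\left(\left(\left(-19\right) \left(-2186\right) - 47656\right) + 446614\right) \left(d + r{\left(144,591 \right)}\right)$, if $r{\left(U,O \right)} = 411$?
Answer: $-51000163760$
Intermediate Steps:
$\left(\left(\left(-19\right) \left(-2186\right) - 47656\right) + 446614\right) \left(d + r{\left(144,591 \right)}\right) = \left(\left(\left(-19\right) \left(-2186\right) - 47656\right) + 446614\right) \left(-116191 + 411\right) = \left(\left(41534 - 47656\right) + 446614\right) \left(-115780\right) = \left(-6122 + 446614\right) \left(-115780\right) = 440492 \left(-115780\right) = -51000163760$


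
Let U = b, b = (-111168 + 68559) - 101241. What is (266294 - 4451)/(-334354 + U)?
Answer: -261843/478204 ≈ -0.54755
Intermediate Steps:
b = -143850 (b = -42609 - 101241 = -143850)
U = -143850
(266294 - 4451)/(-334354 + U) = (266294 - 4451)/(-334354 - 143850) = 261843/(-478204) = 261843*(-1/478204) = -261843/478204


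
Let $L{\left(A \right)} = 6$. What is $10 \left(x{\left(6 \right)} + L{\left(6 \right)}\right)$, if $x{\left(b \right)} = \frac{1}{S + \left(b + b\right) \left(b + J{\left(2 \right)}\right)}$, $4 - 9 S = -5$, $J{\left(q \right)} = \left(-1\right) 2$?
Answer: $\frac{2950}{49} \approx 60.204$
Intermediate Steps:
$J{\left(q \right)} = -2$
$S = 1$ ($S = \frac{4}{9} - - \frac{5}{9} = \frac{4}{9} + \frac{5}{9} = 1$)
$x{\left(b \right)} = \frac{1}{1 + 2 b \left(-2 + b\right)}$ ($x{\left(b \right)} = \frac{1}{1 + \left(b + b\right) \left(b - 2\right)} = \frac{1}{1 + 2 b \left(-2 + b\right)}$)
$10 \left(x{\left(6 \right)} + L{\left(6 \right)}\right) = 10 \left(\frac{1}{1 - 24 + 2 \cdot 6^{2}} + 6\right) = 10 \left(\frac{1}{1 - 24 + 2 \cdot 36} + 6\right) = 10 \left(\frac{1}{1 - 24 + 72} + 6\right) = 10 \left(\frac{1}{49} + 6\right) = 10 \cdot \frac{295}{49} = \frac{2950}{49}$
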